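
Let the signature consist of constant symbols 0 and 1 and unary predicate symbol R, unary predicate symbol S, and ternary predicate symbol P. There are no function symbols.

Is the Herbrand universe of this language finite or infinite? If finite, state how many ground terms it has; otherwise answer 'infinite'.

There are no function symbols, so every ground term is one of the 2 constants.
The Herbrand universe is {0, 1}, which is finite with 2 elements.

2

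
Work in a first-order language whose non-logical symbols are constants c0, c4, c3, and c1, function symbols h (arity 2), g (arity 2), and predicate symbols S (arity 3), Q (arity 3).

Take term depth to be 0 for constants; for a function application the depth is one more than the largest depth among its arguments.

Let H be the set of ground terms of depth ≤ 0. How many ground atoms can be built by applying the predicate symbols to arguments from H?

128

First count ground terms of depth ≤ 0.
Let N_k count ground terms of depth at most k. Each non-constant term of depth ≤ k is some function symbol applied to depth-≤(k−1) arguments, giving N_k = 4 + N_{k-1}^2 + N_{k-1}^2.
N_0 = 4
Explicitly: c0, c4, c3, c1.
So |H| = 4.
For each predicate symbol, the number of ground atoms is |H| raised to its arity; summing:
  S: 4^3 = 64;  Q: 4^3 = 64
Total ground atoms: 64 + 64 = 128.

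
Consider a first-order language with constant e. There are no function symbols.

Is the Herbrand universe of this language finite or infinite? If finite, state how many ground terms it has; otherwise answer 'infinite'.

1

There are no function symbols, so the only ground term is the single constant.
The Herbrand universe is {e}, finite with 1 element.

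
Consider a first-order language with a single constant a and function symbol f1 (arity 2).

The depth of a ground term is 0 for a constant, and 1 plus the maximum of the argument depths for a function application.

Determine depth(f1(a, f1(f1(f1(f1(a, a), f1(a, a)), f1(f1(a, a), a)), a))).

depth(f1(a, a)) = 1 + max(0, 0) = 1
depth(f1(f1(a, a), f1(a, a))) = 1 + max(1, 1) = 2
depth(f1(f1(a, a), a)) = 1 + max(1, 0) = 2
depth(f1(f1(f1(a, a), f1(a, a)), f1(f1(a, a), a))) = 1 + max(2, 2) = 3
depth(f1(f1(f1(f1(a, a), f1(a, a)), f1(f1(a, a), a)), a)) = 1 + max(3, 0) = 4
depth(f1(a, f1(f1(f1(f1(a, a), f1(a, a)), f1(f1(a, a), a)), a))) = 1 + max(0, 4) = 5

5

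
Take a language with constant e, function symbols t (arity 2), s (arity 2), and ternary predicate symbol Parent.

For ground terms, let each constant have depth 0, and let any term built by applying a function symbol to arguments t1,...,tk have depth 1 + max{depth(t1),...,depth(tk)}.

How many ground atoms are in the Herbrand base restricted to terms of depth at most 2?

First count ground terms of depth ≤ 2.
If N_k denotes the number of depth-≤k ground terms, the 1 constant gives N_0 = 1, and each function symbol of arity r contributes N_{k-1}^r new terms at level k: N_k = 1 + N_{k-1}^2 + N_{k-1}^2.
N_0 = 1
N_1 = 1 + 1^2 + 1^2 = 3
N_2 = 1 + 3^2 + 3^2 = 19
So |H| = 19.
For each predicate symbol, the number of ground atoms is |H| raised to its arity; summing:
  Parent: 19^3 = 6859
Total ground atoms: 6859.

6859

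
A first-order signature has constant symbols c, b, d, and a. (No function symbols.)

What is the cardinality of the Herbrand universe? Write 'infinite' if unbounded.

There are no function symbols, so every ground term is one of the 4 constants.
The Herbrand universe is {c, b, d, a}, which is finite with 4 elements.

4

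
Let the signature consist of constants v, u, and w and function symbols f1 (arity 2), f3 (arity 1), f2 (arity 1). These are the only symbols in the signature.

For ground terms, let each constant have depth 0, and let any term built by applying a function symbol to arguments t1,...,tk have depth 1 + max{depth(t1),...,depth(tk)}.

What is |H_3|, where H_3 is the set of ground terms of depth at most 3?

If N_k denotes the number of depth-≤k ground terms, the 3 constants give N_0 = 3, and each function symbol of arity r contributes N_{k-1}^r new terms at level k: N_k = 3 + N_{k-1}^2 + N_{k-1} + N_{k-1}.
N_0 = 3
N_1 = 3 + 3^2 + 3 + 3 = 18
N_2 = 3 + 18^2 + 18 + 18 = 363
N_3 = 3 + 363^2 + 363 + 363 = 132498

132498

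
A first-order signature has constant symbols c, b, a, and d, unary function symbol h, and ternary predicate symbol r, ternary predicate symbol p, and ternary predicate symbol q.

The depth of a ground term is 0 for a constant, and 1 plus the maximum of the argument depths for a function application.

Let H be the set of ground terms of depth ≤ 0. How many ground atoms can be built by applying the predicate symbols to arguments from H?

192

First count ground terms of depth ≤ 0.
Let N_k count ground terms of depth at most k. Each non-constant term of depth ≤ k is some function symbol applied to depth-≤(k−1) arguments, giving N_k = 4 + N_{k-1}.
N_0 = 4
Explicitly: c, b, a, d.
So |H| = 4.
For each predicate symbol, the number of ground atoms is |H| raised to its arity; summing:
  r: 4^3 = 64;  p: 4^3 = 64;  q: 4^3 = 64
Total ground atoms: 64 + 64 + 64 = 192.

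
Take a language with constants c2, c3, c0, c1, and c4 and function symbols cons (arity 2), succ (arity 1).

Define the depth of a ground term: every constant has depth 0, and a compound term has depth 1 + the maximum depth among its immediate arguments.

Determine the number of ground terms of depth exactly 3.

1600230

Let N_k = |{terms of depth ≤ k}|. Then N_0 = 5 and N_k = 5 + N_{k-1}^2 + N_{k-1} for k ≥ 1 (one summand per function symbol, arity giving the exponent).
N_0 = 5
N_1 = 5 + 5^2 + 5 = 35
N_2 = 5 + 35^2 + 35 = 1265
N_3 = 5 + 1265^2 + 1265 = 1601495
Terms of depth exactly 3: N_3 − N_2 = 1601495 − 1265 = 1600230.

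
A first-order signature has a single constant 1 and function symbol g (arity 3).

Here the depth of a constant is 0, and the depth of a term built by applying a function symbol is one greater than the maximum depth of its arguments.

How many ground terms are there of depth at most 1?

Let N_k = |{terms of depth ≤ k}|. Then N_0 = 1 and N_k = 1 + N_{k-1}^3 for k ≥ 1 (one summand per function symbol, arity giving the exponent).
N_0 = 1
N_1 = 1 + 1^3 = 2
Explicitly: 1, g(1, 1, 1).

2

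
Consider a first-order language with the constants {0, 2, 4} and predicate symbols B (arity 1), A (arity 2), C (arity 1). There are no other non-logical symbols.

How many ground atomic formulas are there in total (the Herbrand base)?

15

With no function symbols, the Herbrand universe is just the 3 constants.
Ground atoms per predicate: B: 3, A: 3^2 = 9, C: 3.
Herbrand base size = 3 + 9 + 3 = 15.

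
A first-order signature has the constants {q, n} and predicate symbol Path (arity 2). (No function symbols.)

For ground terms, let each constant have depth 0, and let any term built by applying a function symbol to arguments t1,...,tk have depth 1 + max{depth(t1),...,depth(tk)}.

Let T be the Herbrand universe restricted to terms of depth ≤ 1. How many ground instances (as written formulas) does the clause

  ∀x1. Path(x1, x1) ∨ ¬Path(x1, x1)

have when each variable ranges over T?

Ground terms of depth ≤ 1:
  With no function symbols every ground term is a constant, so there are exactly 2 ground terms at every depth bound.
  N_0 = 2
  N_1 = 2
So there are 2 ground terms available for substitution.
The variable x1 ranges independently over the available ground terms, and distinct assignments produce distinct instances.
Number of ground instances = 2.

2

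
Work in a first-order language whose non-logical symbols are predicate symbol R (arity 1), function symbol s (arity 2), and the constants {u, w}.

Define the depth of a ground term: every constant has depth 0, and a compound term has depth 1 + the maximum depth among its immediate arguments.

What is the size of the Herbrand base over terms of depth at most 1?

First count ground terms of depth ≤ 1.
Let N_k = |{terms of depth ≤ k}|. Then N_0 = 2 and N_k = 2 + N_{k-1}^2 for k ≥ 1 (one summand per function symbol, arity giving the exponent).
N_0 = 2
N_1 = 2 + 2^2 = 6
So |H| = 6.
Each predicate of arity r yields |H|^r ground atoms (one per choice of an r-tuple from H):
  R: 6
Total ground atoms: 6.

6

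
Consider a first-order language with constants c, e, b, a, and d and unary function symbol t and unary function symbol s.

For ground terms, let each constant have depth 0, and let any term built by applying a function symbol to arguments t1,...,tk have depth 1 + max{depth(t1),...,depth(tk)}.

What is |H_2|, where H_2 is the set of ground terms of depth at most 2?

If N_k denotes the number of depth-≤k ground terms, the 5 constants give N_0 = 5, and each function symbol of arity r contributes N_{k-1}^r new terms at level k: N_k = 5 + N_{k-1} + N_{k-1}.
N_0 = 5
N_1 = 5 + 5 + 5 = 15
N_2 = 5 + 15 + 15 = 35

35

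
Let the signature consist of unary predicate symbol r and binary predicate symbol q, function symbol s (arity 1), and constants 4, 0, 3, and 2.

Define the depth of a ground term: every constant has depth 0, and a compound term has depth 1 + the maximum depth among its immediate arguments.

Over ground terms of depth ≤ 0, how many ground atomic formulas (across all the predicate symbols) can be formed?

20

First count ground terms of depth ≤ 0.
Write N_k for the number of ground terms of depth ≤ k. A term of depth ≤ k is either a constant or a function symbol applied to arguments of depth ≤ k−1, so N_k = 4 + N_{k-1}.
N_0 = 4
Explicitly: 4, 0, 3, 2.
So |H| = 4.
For each predicate symbol, the number of ground atoms is |H| raised to its arity; summing:
  r: 4;  q: 4^2 = 16
Total ground atoms: 4 + 16 = 20.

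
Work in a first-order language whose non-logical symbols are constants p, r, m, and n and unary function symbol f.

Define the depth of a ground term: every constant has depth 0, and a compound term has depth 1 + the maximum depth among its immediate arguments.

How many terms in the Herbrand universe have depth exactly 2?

4

If N_k denotes the number of depth-≤k ground terms, the 4 constants give N_0 = 4, and each function symbol of arity r contributes N_{k-1}^r new terms at level k: N_k = 4 + N_{k-1}.
N_0 = 4
N_1 = 4 + 4 = 8
N_2 = 4 + 8 = 12
Terms of depth exactly 2: N_2 − N_1 = 12 − 8 = 4.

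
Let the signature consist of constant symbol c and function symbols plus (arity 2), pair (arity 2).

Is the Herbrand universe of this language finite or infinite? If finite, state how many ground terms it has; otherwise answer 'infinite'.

The signature has at least one function symbol (plus, arity 2) and at least one constant (c).
Iterating plus gives infinitely many distinct ground terms: c, plus(c, c), plus(plus(c, c), plus(c, c)), ...
So the Herbrand universe is infinite.

infinite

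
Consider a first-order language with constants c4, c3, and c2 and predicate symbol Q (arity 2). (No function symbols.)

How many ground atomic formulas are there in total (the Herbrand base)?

9

With no function symbols, the Herbrand universe is just the 3 constants.
Ground atoms per predicate: Q: 3^2 = 9.
Herbrand base size = 9 = 9.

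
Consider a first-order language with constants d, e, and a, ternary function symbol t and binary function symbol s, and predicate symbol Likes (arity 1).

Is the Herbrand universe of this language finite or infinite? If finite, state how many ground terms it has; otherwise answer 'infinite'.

infinite

The signature has at least one function symbol (t, arity 3) and at least one constant (d).
Iterating t gives infinitely many distinct ground terms: d, t(d, d, d), t(t(d, d, d), t(d, d, d), t(d, d, d)), ...
So the Herbrand universe is infinite.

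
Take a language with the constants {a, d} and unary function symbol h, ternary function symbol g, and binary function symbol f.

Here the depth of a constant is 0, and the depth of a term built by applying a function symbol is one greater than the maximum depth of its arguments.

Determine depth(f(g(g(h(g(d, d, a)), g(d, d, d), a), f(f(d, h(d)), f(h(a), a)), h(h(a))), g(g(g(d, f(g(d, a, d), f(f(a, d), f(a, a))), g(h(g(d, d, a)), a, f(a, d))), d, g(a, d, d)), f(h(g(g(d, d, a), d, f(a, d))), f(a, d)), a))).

7

depth(g(d, d, a)) = 1 + max(0, 0, 0) = 1
depth(h(g(d, d, a))) = 1 + depth(g(d, d, a)) = 1 + 1 = 2
depth(g(d, d, d)) = 1 + max(0, 0, 0) = 1
depth(g(h(g(d, d, a)), g(d, d, d), a)) = 1 + max(2, 1, 0) = 3
depth(h(d)) = 1 + depth(d) = 1 + 0 = 1
depth(f(d, h(d))) = 1 + max(0, 1) = 2
depth(h(a)) = 1 + depth(a) = 1 + 0 = 1
depth(f(h(a), a)) = 1 + max(1, 0) = 2
depth(f(f(d, h(d)), f(h(a), a))) = 1 + max(2, 2) = 3
depth(h(h(a))) = 1 + depth(h(a)) = 1 + 1 = 2
depth(g(g(h(g(d, d, a)), g(d, d, d), a), f(f(d, h(d)), f(h(a), a)), h(h(a)))) = 1 + max(3, 3, 2) = 4
depth(g(d, a, d)) = 1 + max(0, 0, 0) = 1
depth(f(a, d)) = 1 + max(0, 0) = 1
depth(f(a, a)) = 1 + max(0, 0) = 1
depth(f(f(a, d), f(a, a))) = 1 + max(1, 1) = 2
depth(f(g(d, a, d), f(f(a, d), f(a, a)))) = 1 + max(1, 2) = 3
depth(g(h(g(d, d, a)), a, f(a, d))) = 1 + max(2, 0, 1) = 3
depth(g(d, f(g(d, a, d), f(f(a, d), f(a, a))), g(h(g(d, d, a)), a, f(a, d)))) = 1 + max(0, 3, 3) = 4
depth(g(a, d, d)) = 1 + max(0, 0, 0) = 1
depth(g(g(d, f(g(d, a, d), f(f(a, d), f(a, a))), g(h(g(d, d, a)), a, f(a, d))), d, g(a, d, d))) = 1 + max(4, 0, 1) = 5
depth(g(g(d, d, a), d, f(a, d))) = 1 + max(1, 0, 1) = 2
depth(h(g(g(d, d, a), d, f(a, d)))) = 1 + depth(g(g(d, d, a), d, f(a, d))) = 1 + 2 = 3
depth(f(h(g(g(d, d, a), d, f(a, d))), f(a, d))) = 1 + max(3, 1) = 4
depth(g(g(g(d, f(g(d, a, d), f(f(a, d), f(a, a))), g(h(g(d, d, a)), a, f(a, d))), d, g(a, d, d)), f(h(g(g(d, d, a), d, f(a, d))), f(a, d)), a)) = 1 + max(5, 4, 0) = 6
depth(f(g(g(h(g(d, d, a)), g(d, d, d), a), f(f(d, h(d)), f(h(a), a)), h(h(a))), g(g(g(d, f(g(d, a, d), f(f(a, d), f(a, a))), g(h(g(d, d, a)), a, f(a, d))), d, g(a, d, d)), f(h(g(g(d, d, a), d, f(a, d))), f(a, d)), a))) = 1 + max(4, 6) = 7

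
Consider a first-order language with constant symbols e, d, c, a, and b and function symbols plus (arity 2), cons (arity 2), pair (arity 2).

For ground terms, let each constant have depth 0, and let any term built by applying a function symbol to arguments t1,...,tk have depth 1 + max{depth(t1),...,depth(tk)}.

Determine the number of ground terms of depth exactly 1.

Write N_k for the number of ground terms of depth ≤ k. A term of depth ≤ k is either a constant or a function symbol applied to arguments of depth ≤ k−1, so N_k = 5 + N_{k-1}^2 + N_{k-1}^2 + N_{k-1}^2.
N_0 = 5
N_1 = 5 + 5^2 + 5^2 + 5^2 = 80
Terms of depth exactly 1: N_1 − N_0 = 80 − 5 = 75.

75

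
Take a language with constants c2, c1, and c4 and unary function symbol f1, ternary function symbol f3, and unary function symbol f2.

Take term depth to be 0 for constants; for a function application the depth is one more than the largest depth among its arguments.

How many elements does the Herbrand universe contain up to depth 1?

Let N_k count ground terms of depth at most k. Each non-constant term of depth ≤ k is some function symbol applied to depth-≤(k−1) arguments, giving N_k = 3 + N_{k-1} + N_{k-1}^3 + N_{k-1}.
N_0 = 3
N_1 = 3 + 3 + 3^3 + 3 = 36

36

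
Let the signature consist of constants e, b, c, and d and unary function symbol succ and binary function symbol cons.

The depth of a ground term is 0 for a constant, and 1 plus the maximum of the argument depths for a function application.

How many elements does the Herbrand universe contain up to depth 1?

Write N_k for the number of ground terms of depth ≤ k. A term of depth ≤ k is either a constant or a function symbol applied to arguments of depth ≤ k−1, so N_k = 4 + N_{k-1} + N_{k-1}^2.
N_0 = 4
N_1 = 4 + 4 + 4^2 = 24

24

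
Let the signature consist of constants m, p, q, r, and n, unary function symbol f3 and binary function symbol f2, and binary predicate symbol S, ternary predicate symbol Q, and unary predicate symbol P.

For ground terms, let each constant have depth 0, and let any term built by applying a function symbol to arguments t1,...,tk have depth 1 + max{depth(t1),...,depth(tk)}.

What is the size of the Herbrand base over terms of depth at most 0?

155

First count ground terms of depth ≤ 0.
Count level by level. With function symbols f3/1, f2/2, the terms of depth ≤ k are the 5 constants together with each function applied to depth-≤(k−1) tuples, so N_k = 5 + N_{k-1} + N_{k-1}^2.
N_0 = 5
Explicitly: m, p, q, r, n.
So |H| = 5.
For each predicate symbol, the number of ground atoms is |H| raised to its arity; summing:
  S: 5^2 = 25;  Q: 5^3 = 125;  P: 5
Total ground atoms: 25 + 125 + 5 = 155.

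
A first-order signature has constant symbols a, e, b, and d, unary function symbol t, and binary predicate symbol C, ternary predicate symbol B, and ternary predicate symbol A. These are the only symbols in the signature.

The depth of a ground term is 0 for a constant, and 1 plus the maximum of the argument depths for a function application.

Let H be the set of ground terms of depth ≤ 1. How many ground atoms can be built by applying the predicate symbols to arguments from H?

First count ground terms of depth ≤ 1.
Write N_k for the number of ground terms of depth ≤ k. A term of depth ≤ k is either a constant or a function symbol applied to arguments of depth ≤ k−1, so N_k = 4 + N_{k-1}.
N_0 = 4
N_1 = 4 + 4 = 8
Explicitly: a, e, b, d, t(a), t(e), t(b), t(d).
So |H| = 8.
A ground atom is a predicate applied to a tuple of terms from H, so the count is the sum over predicates of |H|^arity:
  C: 8^2 = 64;  B: 8^3 = 512;  A: 8^3 = 512
Total ground atoms: 64 + 512 + 512 = 1088.

1088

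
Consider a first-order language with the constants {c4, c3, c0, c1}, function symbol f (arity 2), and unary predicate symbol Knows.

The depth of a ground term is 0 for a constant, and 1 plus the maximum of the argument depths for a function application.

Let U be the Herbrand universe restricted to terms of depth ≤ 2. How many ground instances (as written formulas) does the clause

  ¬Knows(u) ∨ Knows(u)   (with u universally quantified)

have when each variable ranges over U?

404

Ground terms of depth ≤ 2:
  Count level by level. With function symbols f/2, the terms of depth ≤ k are the 4 constants together with each function applied to depth-≤(k−1) tuples, so N_k = 4 + N_{k-1}^2.
  N_0 = 4
  N_1 = 4 + 4^2 = 20
  N_2 = 4 + 20^2 = 404
So there are 404 ground terms available for substitution.
The body mentions the single quantified variable u; since ground terms form a free algebra, no two substitutions collapse to the same formula.
Number of ground instances = 404.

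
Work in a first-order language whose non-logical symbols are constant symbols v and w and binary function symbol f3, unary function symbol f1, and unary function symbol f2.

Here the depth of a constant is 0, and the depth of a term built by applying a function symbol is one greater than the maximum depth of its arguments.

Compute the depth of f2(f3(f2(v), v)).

depth(f2(v)) = 1 + depth(v) = 1 + 0 = 1
depth(f3(f2(v), v)) = 1 + max(1, 0) = 2
depth(f2(f3(f2(v), v))) = 1 + depth(f3(f2(v), v)) = 1 + 2 = 3

3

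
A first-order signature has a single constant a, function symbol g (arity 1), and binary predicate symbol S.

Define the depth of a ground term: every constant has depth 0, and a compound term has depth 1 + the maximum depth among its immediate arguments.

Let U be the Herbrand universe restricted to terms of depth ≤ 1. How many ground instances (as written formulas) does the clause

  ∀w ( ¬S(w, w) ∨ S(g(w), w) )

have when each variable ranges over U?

Ground terms of depth ≤ 1:
  Count level by level. With function symbols g/1, the terms of depth ≤ k are the 1 constant together with each function applied to depth-≤(k−1) tuples, so N_k = 1 + N_{k-1}.
  N_0 = 1
  N_1 = 1 + 1 = 2
  Explicitly: a, g(a).
So there are 2 ground terms available for substitution.
The variable w ranges independently over the available ground terms, and distinct assignments produce distinct instances.
Number of ground instances = 2.

2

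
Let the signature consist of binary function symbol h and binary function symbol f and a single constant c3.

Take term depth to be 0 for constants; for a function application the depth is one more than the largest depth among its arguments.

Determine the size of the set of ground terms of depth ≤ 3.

Let N_k = |{terms of depth ≤ k}|. Then N_0 = 1 and N_k = 1 + N_{k-1}^2 + N_{k-1}^2 for k ≥ 1 (one summand per function symbol, arity giving the exponent).
N_0 = 1
N_1 = 1 + 1^2 + 1^2 = 3
N_2 = 1 + 3^2 + 3^2 = 19
N_3 = 1 + 19^2 + 19^2 = 723

723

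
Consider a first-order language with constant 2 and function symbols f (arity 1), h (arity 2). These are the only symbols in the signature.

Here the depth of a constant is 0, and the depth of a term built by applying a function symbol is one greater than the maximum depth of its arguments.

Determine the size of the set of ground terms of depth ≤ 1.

3

Write N_k for the number of ground terms of depth ≤ k. A term of depth ≤ k is either a constant or a function symbol applied to arguments of depth ≤ k−1, so N_k = 1 + N_{k-1} + N_{k-1}^2.
N_0 = 1
N_1 = 1 + 1 + 1^2 = 3
Explicitly: 2, f(2), h(2, 2).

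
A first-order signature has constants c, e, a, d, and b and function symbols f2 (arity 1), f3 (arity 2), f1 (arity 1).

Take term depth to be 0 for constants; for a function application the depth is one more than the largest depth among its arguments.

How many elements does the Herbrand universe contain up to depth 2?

1685

Write N_k for the number of ground terms of depth ≤ k. A term of depth ≤ k is either a constant or a function symbol applied to arguments of depth ≤ k−1, so N_k = 5 + N_{k-1} + N_{k-1}^2 + N_{k-1}.
N_0 = 5
N_1 = 5 + 5 + 5^2 + 5 = 40
N_2 = 5 + 40 + 40^2 + 40 = 1685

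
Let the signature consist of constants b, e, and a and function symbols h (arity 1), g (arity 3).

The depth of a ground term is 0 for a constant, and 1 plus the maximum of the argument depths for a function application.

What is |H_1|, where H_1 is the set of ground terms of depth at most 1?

Write N_k for the number of ground terms of depth ≤ k. A term of depth ≤ k is either a constant or a function symbol applied to arguments of depth ≤ k−1, so N_k = 3 + N_{k-1} + N_{k-1}^3.
N_0 = 3
N_1 = 3 + 3 + 3^3 = 33

33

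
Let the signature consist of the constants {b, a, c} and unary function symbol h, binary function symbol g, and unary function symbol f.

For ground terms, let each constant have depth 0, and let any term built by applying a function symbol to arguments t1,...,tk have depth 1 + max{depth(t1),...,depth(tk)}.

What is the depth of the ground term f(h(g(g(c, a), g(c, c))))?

4

depth(g(c, a)) = 1 + max(0, 0) = 1
depth(g(c, c)) = 1 + max(0, 0) = 1
depth(g(g(c, a), g(c, c))) = 1 + max(1, 1) = 2
depth(h(g(g(c, a), g(c, c)))) = 1 + depth(g(g(c, a), g(c, c))) = 1 + 2 = 3
depth(f(h(g(g(c, a), g(c, c))))) = 1 + depth(h(g(g(c, a), g(c, c)))) = 1 + 3 = 4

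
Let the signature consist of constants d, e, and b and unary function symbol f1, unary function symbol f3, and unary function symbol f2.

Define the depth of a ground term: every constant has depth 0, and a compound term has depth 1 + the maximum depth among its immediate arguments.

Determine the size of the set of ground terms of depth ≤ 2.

Write N_k for the number of ground terms of depth ≤ k. A term of depth ≤ k is either a constant or a function symbol applied to arguments of depth ≤ k−1, so N_k = 3 + N_{k-1} + N_{k-1} + N_{k-1}.
N_0 = 3
N_1 = 3 + 3 + 3 + 3 = 12
N_2 = 3 + 12 + 12 + 12 = 39

39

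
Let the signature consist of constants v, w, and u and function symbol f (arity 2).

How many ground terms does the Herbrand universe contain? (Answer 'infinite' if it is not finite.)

The signature has at least one function symbol (f, arity 2) and at least one constant (v).
Iterating f gives infinitely many distinct ground terms: v, f(v, v), f(f(v, v), f(v, v)), ...
So the Herbrand universe is infinite.

infinite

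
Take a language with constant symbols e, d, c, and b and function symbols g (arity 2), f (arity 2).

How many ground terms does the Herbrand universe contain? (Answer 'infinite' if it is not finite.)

infinite

The signature has at least one function symbol (g, arity 2) and at least one constant (e).
Iterating g gives infinitely many distinct ground terms: e, g(e, e), g(g(e, e), g(e, e)), ...
So the Herbrand universe is infinite.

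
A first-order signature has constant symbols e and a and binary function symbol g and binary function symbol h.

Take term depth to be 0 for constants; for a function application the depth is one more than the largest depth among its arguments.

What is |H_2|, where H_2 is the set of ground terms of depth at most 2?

Let N_k count ground terms of depth at most k. Each non-constant term of depth ≤ k is some function symbol applied to depth-≤(k−1) arguments, giving N_k = 2 + N_{k-1}^2 + N_{k-1}^2.
N_0 = 2
N_1 = 2 + 2^2 + 2^2 = 10
N_2 = 2 + 10^2 + 10^2 = 202

202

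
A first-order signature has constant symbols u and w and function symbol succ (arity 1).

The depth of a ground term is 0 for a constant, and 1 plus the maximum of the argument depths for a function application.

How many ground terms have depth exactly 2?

Count level by level. With function symbols succ/1, the terms of depth ≤ k are the 2 constants together with each function applied to depth-≤(k−1) tuples, so N_k = 2 + N_{k-1}.
N_0 = 2
N_1 = 2 + 2 = 4
N_2 = 2 + 4 = 6
Terms of depth exactly 2: N_2 − N_1 = 6 − 4 = 2.

2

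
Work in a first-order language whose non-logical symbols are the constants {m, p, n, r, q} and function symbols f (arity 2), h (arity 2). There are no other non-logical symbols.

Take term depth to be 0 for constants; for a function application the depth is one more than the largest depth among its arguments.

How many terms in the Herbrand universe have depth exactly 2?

Count level by level. With function symbols f/2, h/2, the terms of depth ≤ k are the 5 constants together with each function applied to depth-≤(k−1) tuples, so N_k = 5 + N_{k-1}^2 + N_{k-1}^2.
N_0 = 5
N_1 = 5 + 5^2 + 5^2 = 55
N_2 = 5 + 55^2 + 55^2 = 6055
Terms of depth exactly 2: N_2 − N_1 = 6055 − 55 = 6000.

6000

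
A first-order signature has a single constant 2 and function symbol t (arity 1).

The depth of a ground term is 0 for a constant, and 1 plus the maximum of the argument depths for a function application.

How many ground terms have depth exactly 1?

1

Let N_k count ground terms of depth at most k. Each non-constant term of depth ≤ k is some function symbol applied to depth-≤(k−1) arguments, giving N_k = 1 + N_{k-1}.
N_0 = 1
N_1 = 1 + 1 = 2
Terms of depth exactly 1: N_1 − N_0 = 2 − 1 = 1.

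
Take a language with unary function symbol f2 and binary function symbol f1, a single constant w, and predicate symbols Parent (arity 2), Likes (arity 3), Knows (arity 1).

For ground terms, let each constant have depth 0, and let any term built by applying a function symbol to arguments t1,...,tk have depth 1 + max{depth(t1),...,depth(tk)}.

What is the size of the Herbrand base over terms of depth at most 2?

First count ground terms of depth ≤ 2.
If N_k denotes the number of depth-≤k ground terms, the 1 constant gives N_0 = 1, and each function symbol of arity r contributes N_{k-1}^r new terms at level k: N_k = 1 + N_{k-1} + N_{k-1}^2.
N_0 = 1
N_1 = 1 + 1 + 1^2 = 3
N_2 = 1 + 3 + 3^2 = 13
So |H| = 13.
Each predicate of arity r yields |H|^r ground atoms (one per choice of an r-tuple from H):
  Parent: 13^2 = 169;  Likes: 13^3 = 2197;  Knows: 13
Total ground atoms: 169 + 2197 + 13 = 2379.

2379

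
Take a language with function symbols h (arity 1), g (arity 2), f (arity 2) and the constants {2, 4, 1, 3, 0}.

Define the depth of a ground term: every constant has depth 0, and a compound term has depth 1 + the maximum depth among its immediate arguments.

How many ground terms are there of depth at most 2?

Count level by level. With function symbols h/1, g/2, f/2, the terms of depth ≤ k are the 5 constants together with each function applied to depth-≤(k−1) tuples, so N_k = 5 + N_{k-1} + N_{k-1}^2 + N_{k-1}^2.
N_0 = 5
N_1 = 5 + 5 + 5^2 + 5^2 = 60
N_2 = 5 + 60 + 60^2 + 60^2 = 7265

7265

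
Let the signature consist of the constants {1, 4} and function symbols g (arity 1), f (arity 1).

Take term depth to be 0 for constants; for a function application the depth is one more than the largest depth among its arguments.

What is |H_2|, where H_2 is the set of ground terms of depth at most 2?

14

Let N_k = |{terms of depth ≤ k}|. Then N_0 = 2 and N_k = 2 + N_{k-1} + N_{k-1} for k ≥ 1 (one summand per function symbol, arity giving the exponent).
N_0 = 2
N_1 = 2 + 2 + 2 = 6
N_2 = 2 + 6 + 6 = 14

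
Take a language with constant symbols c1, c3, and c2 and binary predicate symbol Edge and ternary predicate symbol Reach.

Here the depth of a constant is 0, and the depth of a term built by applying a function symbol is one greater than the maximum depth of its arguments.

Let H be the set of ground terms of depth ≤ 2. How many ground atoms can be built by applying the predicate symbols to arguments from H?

36

First count ground terms of depth ≤ 2.
With no function symbols every ground term is a constant, so there are exactly 3 ground terms at every depth bound.
N_0 = 3
N_1 = 3
N_2 = 3
Explicitly: c1, c3, c2.
So |H| = 3.
A ground atom is a predicate applied to a tuple of terms from H, so the count is the sum over predicates of |H|^arity:
  Edge: 3^2 = 9;  Reach: 3^3 = 27
Total ground atoms: 9 + 27 = 36.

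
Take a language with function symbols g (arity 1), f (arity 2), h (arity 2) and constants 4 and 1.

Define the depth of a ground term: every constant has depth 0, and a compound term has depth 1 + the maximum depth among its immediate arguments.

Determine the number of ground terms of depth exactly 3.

Count level by level. With function symbols g/1, f/2, h/2, the terms of depth ≤ k are the 2 constants together with each function applied to depth-≤(k−1) tuples, so N_k = 2 + N_{k-1} + N_{k-1}^2 + N_{k-1}^2.
N_0 = 2
N_1 = 2 + 2 + 2^2 + 2^2 = 12
N_2 = 2 + 12 + 12^2 + 12^2 = 302
N_3 = 2 + 302 + 302^2 + 302^2 = 182712
Terms of depth exactly 3: N_3 − N_2 = 182712 − 302 = 182410.

182410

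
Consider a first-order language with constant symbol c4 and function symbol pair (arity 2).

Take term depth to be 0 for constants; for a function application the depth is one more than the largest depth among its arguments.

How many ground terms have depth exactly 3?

Let N_k count ground terms of depth at most k. Each non-constant term of depth ≤ k is some function symbol applied to depth-≤(k−1) arguments, giving N_k = 1 + N_{k-1}^2.
N_0 = 1
N_1 = 1 + 1^2 = 2
N_2 = 1 + 2^2 = 5
N_3 = 1 + 5^2 = 26
Terms of depth exactly 3: N_3 − N_2 = 26 − 5 = 21.

21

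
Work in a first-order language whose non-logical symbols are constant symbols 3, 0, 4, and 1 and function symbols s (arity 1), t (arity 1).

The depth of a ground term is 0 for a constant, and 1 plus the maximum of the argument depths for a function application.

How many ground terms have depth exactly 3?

32

Let N_k count ground terms of depth at most k. Each non-constant term of depth ≤ k is some function symbol applied to depth-≤(k−1) arguments, giving N_k = 4 + N_{k-1} + N_{k-1}.
N_0 = 4
N_1 = 4 + 4 + 4 = 12
N_2 = 4 + 12 + 12 = 28
N_3 = 4 + 28 + 28 = 60
Terms of depth exactly 3: N_3 − N_2 = 60 − 28 = 32.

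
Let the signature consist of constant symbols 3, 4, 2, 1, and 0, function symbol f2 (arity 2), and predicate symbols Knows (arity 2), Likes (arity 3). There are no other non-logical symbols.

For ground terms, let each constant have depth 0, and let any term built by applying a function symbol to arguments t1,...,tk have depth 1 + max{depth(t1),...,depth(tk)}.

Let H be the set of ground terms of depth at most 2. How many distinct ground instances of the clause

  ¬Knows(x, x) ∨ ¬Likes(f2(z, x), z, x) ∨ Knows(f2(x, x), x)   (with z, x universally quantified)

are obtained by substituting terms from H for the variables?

Ground terms of depth ≤ 2:
  Count level by level. With function symbols f2/2, the terms of depth ≤ k are the 5 constants together with each function applied to depth-≤(k−1) tuples, so N_k = 5 + N_{k-1}^2.
  N_0 = 5
  N_1 = 5 + 5^2 = 30
  N_2 = 5 + 30^2 = 905
So there are 905 ground terms available for substitution.
The clause has 2 distinct variables (z, x), each appearing in the body. In the free term algebra distinct substitutions yield syntactically distinct ground instances.
Number of ground instances = 905^2 = 819025.

819025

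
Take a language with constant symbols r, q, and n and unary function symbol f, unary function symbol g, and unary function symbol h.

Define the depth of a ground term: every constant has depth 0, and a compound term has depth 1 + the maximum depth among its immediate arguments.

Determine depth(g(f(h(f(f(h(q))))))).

6

depth(h(q)) = 1 + depth(q) = 1 + 0 = 1
depth(f(h(q))) = 1 + depth(h(q)) = 1 + 1 = 2
depth(f(f(h(q)))) = 1 + depth(f(h(q))) = 1 + 2 = 3
depth(h(f(f(h(q))))) = 1 + depth(f(f(h(q)))) = 1 + 3 = 4
depth(f(h(f(f(h(q)))))) = 1 + depth(h(f(f(h(q))))) = 1 + 4 = 5
depth(g(f(h(f(f(h(q))))))) = 1 + depth(f(h(f(f(h(q)))))) = 1 + 5 = 6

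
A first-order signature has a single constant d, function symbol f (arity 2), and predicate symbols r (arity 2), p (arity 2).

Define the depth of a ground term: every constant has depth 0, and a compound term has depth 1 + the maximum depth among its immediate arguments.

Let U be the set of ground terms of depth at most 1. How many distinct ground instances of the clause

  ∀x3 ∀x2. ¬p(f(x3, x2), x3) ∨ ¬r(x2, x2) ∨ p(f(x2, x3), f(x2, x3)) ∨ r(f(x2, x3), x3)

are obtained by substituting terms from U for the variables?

Ground terms of depth ≤ 1:
  Write N_k for the number of ground terms of depth ≤ k. A term of depth ≤ k is either a constant or a function symbol applied to arguments of depth ≤ k−1, so N_k = 1 + N_{k-1}^2.
  N_0 = 1
  N_1 = 1 + 1^2 = 2
So there are 2 ground terms available for substitution.
The clause has 2 distinct variables (x3, x2), each appearing in the body. In the free term algebra distinct substitutions yield syntactically distinct ground instances.
Number of ground instances = 2^2 = 4.

4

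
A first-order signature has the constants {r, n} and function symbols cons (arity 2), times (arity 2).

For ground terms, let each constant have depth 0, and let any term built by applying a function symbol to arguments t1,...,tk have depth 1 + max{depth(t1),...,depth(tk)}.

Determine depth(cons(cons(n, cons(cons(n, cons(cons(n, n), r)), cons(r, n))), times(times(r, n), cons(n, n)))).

6

depth(cons(n, n)) = 1 + max(0, 0) = 1
depth(cons(cons(n, n), r)) = 1 + max(1, 0) = 2
depth(cons(n, cons(cons(n, n), r))) = 1 + max(0, 2) = 3
depth(cons(r, n)) = 1 + max(0, 0) = 1
depth(cons(cons(n, cons(cons(n, n), r)), cons(r, n))) = 1 + max(3, 1) = 4
depth(cons(n, cons(cons(n, cons(cons(n, n), r)), cons(r, n)))) = 1 + max(0, 4) = 5
depth(times(r, n)) = 1 + max(0, 0) = 1
depth(times(times(r, n), cons(n, n))) = 1 + max(1, 1) = 2
depth(cons(cons(n, cons(cons(n, cons(cons(n, n), r)), cons(r, n))), times(times(r, n), cons(n, n)))) = 1 + max(5, 2) = 6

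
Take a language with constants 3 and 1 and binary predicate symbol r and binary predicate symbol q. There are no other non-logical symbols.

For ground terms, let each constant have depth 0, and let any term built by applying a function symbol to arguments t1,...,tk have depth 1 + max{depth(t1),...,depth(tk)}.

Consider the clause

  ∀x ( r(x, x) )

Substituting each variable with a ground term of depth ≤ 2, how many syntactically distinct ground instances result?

Ground terms of depth ≤ 2:
  With no function symbols every ground term is a constant, so there are exactly 2 ground terms at every depth bound.
  N_0 = 2
  N_1 = 2
  N_2 = 2
  Explicitly: 3, 1.
So there are 2 ground terms available for substitution.
The body mentions the single quantified variable x; since ground terms form a free algebra, no two substitutions collapse to the same formula.
Number of ground instances = 2.

2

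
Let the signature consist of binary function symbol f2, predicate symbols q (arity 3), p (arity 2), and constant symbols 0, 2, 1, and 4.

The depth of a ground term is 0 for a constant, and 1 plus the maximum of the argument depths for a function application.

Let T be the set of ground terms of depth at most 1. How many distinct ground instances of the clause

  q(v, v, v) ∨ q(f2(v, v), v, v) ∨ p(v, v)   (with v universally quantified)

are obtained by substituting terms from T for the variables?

20

Ground terms of depth ≤ 1:
  Write N_k for the number of ground terms of depth ≤ k. A term of depth ≤ k is either a constant or a function symbol applied to arguments of depth ≤ k−1, so N_k = 4 + N_{k-1}^2.
  N_0 = 4
  N_1 = 4 + 4^2 = 20
So there are 20 ground terms available for substitution.
The variable v ranges independently over the available ground terms, and distinct assignments produce distinct instances.
Number of ground instances = 20.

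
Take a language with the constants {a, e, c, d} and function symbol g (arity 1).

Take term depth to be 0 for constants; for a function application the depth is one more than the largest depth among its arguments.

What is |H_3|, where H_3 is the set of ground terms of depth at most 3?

Count level by level. With function symbols g/1, the terms of depth ≤ k are the 4 constants together with each function applied to depth-≤(k−1) tuples, so N_k = 4 + N_{k-1}.
N_0 = 4
N_1 = 4 + 4 = 8
N_2 = 4 + 8 = 12
N_3 = 4 + 12 = 16

16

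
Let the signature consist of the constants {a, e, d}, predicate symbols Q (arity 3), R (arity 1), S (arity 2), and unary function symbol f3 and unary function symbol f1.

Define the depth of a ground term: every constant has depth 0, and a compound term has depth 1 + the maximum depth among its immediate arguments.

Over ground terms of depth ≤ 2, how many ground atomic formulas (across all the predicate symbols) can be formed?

First count ground terms of depth ≤ 2.
If N_k denotes the number of depth-≤k ground terms, the 3 constants give N_0 = 3, and each function symbol of arity r contributes N_{k-1}^r new terms at level k: N_k = 3 + N_{k-1} + N_{k-1}.
N_0 = 3
N_1 = 3 + 3 + 3 = 9
N_2 = 3 + 9 + 9 = 21
So |H| = 21.
Each predicate of arity r yields |H|^r ground atoms (one per choice of an r-tuple from H):
  Q: 21^3 = 9261;  R: 21;  S: 21^2 = 441
Total ground atoms: 9261 + 21 + 441 = 9723.

9723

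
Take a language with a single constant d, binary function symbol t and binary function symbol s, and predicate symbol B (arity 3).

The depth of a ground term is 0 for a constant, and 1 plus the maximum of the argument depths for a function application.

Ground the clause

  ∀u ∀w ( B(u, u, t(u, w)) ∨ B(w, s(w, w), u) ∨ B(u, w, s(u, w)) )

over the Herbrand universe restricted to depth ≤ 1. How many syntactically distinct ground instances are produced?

Ground terms of depth ≤ 1:
  Count level by level. With function symbols t/2, s/2, the terms of depth ≤ k are the 1 constant together with each function applied to depth-≤(k−1) tuples, so N_k = 1 + N_{k-1}^2 + N_{k-1}^2.
  N_0 = 1
  N_1 = 1 + 1^2 + 1^2 = 3
So there are 3 ground terms available for substitution.
Each of u, w ranges independently over the available ground terms, and distinct assignments produce distinct instances.
Number of ground instances = 3^2 = 9.

9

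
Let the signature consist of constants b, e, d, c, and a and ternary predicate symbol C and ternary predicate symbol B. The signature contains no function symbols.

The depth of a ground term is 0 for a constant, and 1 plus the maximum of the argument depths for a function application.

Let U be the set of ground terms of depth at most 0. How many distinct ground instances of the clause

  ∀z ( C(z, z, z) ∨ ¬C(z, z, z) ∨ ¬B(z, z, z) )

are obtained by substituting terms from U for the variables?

Ground terms of depth ≤ 0:
  With no function symbols every ground term is a constant, so there are exactly 5 ground terms at every depth bound.
  N_0 = 5
  Explicitly: b, e, d, c, a.
So there are 5 ground terms available for substitution.
The variable z ranges independently over the available ground terms, and distinct assignments produce distinct instances.
Number of ground instances = 5.

5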